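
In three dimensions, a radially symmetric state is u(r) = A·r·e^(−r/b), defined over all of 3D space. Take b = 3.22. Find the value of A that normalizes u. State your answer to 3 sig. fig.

We need A² ∫|f|² 4πr² dr = 1, taking the integral from 0 to ∞.
In 3D with spherical symmetry the volume element is 4πr² dr.
With ∫₀^∞ r^4 e^(−αr) dr = 4!/α^5, the integral (without the A² prefactor) comes out to 3·π·b^5.
Setting this equal to 1 gives A² = 1/(3·π·b^5).
Plugging in b = 3.22 yields A = 0.01751.

A ≈ 0.0175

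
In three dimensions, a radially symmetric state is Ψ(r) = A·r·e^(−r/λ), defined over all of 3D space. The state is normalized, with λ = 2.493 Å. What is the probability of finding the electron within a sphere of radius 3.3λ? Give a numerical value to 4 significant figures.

P = ∫ |Ψ|² 4πr² dr over r ≤ 3.3λ.
Normalization gives A² = 1/(3·π·λ^5).
Let u = r/λ; then A², 4π and the length scale all cancel, so P = ∫_{0}^{3.3} u^4·e^(-2·u) du ÷ ∫_{0}^{∞} u^4·e^(-2·u) du.
With ∫ u^4·e^(-2·u) du = -(u^4/2 + u^3 + 3·u^2/2 + 3·u/2 + 3/4)·e^(-2·u) + C, the region integral is ≈ 0.590472 and the full one is 3/4.
Taking the ratio yields P = 0.78730.

P ≈ 0.7873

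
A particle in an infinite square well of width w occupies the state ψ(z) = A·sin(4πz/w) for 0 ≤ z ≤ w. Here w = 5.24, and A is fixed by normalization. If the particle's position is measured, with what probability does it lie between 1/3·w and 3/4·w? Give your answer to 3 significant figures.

P ≈ 0.451

P = ∫_{1/3·w}^{3/4·w} |ψ(z)|² dz.
Since A² = 1/(w/2), this is the region integral divided by the full normalization integral.
Let u = z/w; then A² and the length scale cancel, so P = ∫_{1/3}^{3/4} sin(4·π·u)^2 du ÷ ∫_{0}^{1} sin(4·π·u)^2 du.
An antiderivative of sin(4·π·u)^2 is u/2 - sin(4·π·u)·cos(4·π·u)/(8·π); evaluating from 1/3 to 3/4 gives √(3)/(32·π) + 5/24, while the full integral is 1/2.
Evaluating gives P = √(3)/(16·π) + 5/12.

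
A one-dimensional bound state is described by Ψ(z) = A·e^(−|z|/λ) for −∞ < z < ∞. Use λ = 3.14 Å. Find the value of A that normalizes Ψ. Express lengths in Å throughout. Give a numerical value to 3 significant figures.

We need A² ∫|f|² dz = 1, taking the integral from −∞ to ∞.
With ∫₀^∞ z^0 e^(−αz) dz = 0!/α^1, carrying out the integral gives A² · λ.
So A² = (λ)^(−1).
Plugging in λ = 3.14 yields A = 0.5643.

A ≈ 0.564 Å^(-1/2)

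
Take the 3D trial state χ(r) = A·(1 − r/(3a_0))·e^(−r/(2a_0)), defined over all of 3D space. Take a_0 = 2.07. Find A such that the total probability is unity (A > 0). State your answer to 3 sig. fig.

A ≈ 0.116

The normalization condition is ∫|χ|² 4πr² dr = 1 from 0 to ∞.
The angular integral contributes 4π, leaving ∫₀^∞ r²|χ|² dr.
The integral (without the A² prefactor) comes out to 8·π·a_0^3/3.
So A² = (8·π·a_0^3/3)^(−1).
With a_0 = 2.07: A² = 0.01346 and A = 0.1160.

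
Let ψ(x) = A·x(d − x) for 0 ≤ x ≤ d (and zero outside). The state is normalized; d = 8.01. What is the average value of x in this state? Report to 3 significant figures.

⟨x⟩ ≈ 4.01

By definition ⟨x⟩ = ∫ x |ψ(x)|² dx.
Since the A² factors cancel between numerator and denominator, ⟨x⟩ = d/2.
With d = 8.01, ⟨x⟩ = 4.005.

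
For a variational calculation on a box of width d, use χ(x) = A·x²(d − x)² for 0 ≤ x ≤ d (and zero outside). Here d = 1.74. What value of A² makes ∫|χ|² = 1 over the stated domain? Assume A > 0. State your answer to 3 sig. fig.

A^2 ≈ 4.31

Require ∫ |χ|² dx = 1 over the whole domain.
Carrying out the integral gives A² · d^9/630.
So A² = (d^9/630)^(−1).
Plugging in d = 1.74 yields A = 2.076.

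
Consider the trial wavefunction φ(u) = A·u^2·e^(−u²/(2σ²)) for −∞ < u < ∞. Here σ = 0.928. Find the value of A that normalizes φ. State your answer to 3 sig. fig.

A ≈ 1.05

Require ∫ |φ|² du = 1 over the whole domain.
Carrying out the integral gives A² · 3·√(π)·σ^5/4.
So A² = (3·√(π)·σ^5/4)^(−1).
Plugging in σ = 0.928 yields A = 1.045.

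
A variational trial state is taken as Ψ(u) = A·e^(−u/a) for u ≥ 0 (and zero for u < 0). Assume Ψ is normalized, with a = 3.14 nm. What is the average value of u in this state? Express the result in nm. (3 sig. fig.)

By definition ⟨u⟩ = ∫ u |Ψ(u)|² du.
Recall ∫₀^∞ u^m e^(−u/β) du = m!·β^(m+1), the ratio of the moment integral to the normalization integral gives ⟨u⟩ = a/2.
Putting a = 3.14 gives 1.570.

⟨u⟩ ≈ 1.57 nm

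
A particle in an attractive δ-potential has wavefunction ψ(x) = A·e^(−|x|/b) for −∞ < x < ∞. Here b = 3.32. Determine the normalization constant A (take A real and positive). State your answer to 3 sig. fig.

The normalization condition is ∫|ψ|² dx = 1 from −∞ to ∞.
With ∫₀^∞ x^0 e^(−αx) dx = 0!/α^1, ∫|ψ|² dx = A²·(b).
Setting this equal to 1 gives A² = 1/(b).
Substituting b = 3.32 gives A² = 0.3012, so A = 0.5488.

A ≈ 0.549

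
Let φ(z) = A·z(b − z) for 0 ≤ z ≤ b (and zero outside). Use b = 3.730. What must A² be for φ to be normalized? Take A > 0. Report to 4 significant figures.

A^2 ≈ 0.04155

The normalization condition is ∫|φ|² dz = 1 from 0 to b.
Expanding the polynomial and integrating term by term, the integral (without the A² prefactor) comes out to b^5/30.
Plugging in b = 3.730 yields A = 0.20384.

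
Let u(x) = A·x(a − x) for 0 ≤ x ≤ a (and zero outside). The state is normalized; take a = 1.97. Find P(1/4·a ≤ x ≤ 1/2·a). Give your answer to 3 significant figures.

The probability is P = ∫ |u|² dx over [1/4·a, 1/2·a].
With A² fixed by ∫|u|² = 1, i.e. A² = (a^5/30)^(−1), substitute and integrate.
Substituting t = x/a, A² and the length scale cancel in the ratio: P = ∫_{1/4}^{1/2} t^2·(1 - t)^2 dt / ∫_{0}^{1} t^2·(1 - t)^2 dt.
Using ∫ t^2·(1 - t)^2 dt = t^3·(6·t^2 - 15·t + 10)/30, the numerator is ≈ 0.013216 and the denominator is 1/30.
This works out to P = 203/512.

P ≈ 0.396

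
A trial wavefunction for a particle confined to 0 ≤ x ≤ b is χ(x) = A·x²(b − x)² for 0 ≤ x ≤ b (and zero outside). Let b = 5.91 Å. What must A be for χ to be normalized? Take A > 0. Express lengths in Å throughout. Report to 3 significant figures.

A ≈ 0.00846 Å^(-9/2)

The normalization condition is ∫|χ|² dx = 1 from 0 to b.
Expanding the polynomial and integrating term by term, with χ = A·x²(b − x)², the integral evaluates to A²·[b^9/630].
Hence A² = 1/[b^9/630].
With b = 5.91: A² = 0.00007162 and A = 0.008463.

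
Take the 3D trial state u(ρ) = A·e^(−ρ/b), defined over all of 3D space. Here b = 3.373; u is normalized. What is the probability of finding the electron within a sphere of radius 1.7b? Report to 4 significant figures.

P ≈ 0.6603

P = ∫ |u|² 4πρ² dρ over ρ ≤ 1.7b.
A² is fixed by ∫₀^∞ 4πρ²|u|² dρ = 1, i.e. A² = (π·b^3)^(−1).
Substituting t = ρ/b, A², 4π and the length scale all cancel in the ratio: P = ∫_{0}^{1.7} t^2·e^(-2·t) dt / ∫_{0}^{∞} t^2·e^(-2·t) dt.
An antiderivative of t^2·e^(-2·t) is -(2·t^2 + 2·t + 1)·e^(-2·t)/4; evaluating from 0 to 1.7 gives 1/4 - 509·e^(-17/5)/200, while the full integral is 1/4.
The region integral divided by the full integral gives P = 0.66026.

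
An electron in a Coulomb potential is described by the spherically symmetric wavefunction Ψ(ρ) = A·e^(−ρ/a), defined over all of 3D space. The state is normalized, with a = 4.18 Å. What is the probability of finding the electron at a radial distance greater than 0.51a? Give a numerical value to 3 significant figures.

With dV = 4πρ²dρ, the probability is ∫|Ψ|² dV over ρ > 0.51a.
Normalization gives A² = 1/(π·a^3).
In terms of u = ρ/a (A², 4π and the length scale all cancel between numerator and denominator), P = [∫_{0.51}^{∞} u^2·e^(-2·u) du] / [∫_{0}^{∞} u^2·e^(-2·u) du].
Using ∫ u^2·e^(-2·u) du = -(2·u^2 + 2·u + 1)·e^(-2·u)/4, the numerator is ≈ 0.22900 and the denominator is 1/4.
The region integral divided by the full integral gives P = 0.9160.

P ≈ 0.916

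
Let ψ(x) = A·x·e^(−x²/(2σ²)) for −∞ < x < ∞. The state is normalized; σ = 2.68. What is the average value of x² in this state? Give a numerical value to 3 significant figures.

⟨x^2⟩ ≈ 10.8

⟨x²⟩ = ∫ x^2 |ψ|² dx over the full domain.
Since the A² factors cancel between numerator and denominator, ⟨x²⟩ = 3·σ^2/2.
With σ = 2.68, ⟨x^2⟩ = 10.77.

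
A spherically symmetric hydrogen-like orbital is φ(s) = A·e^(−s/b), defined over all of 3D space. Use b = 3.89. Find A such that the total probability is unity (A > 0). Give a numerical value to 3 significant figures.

A ≈ 0.0735

We need A² ∫|f|² 4πs² ds = 1, taking the integral from 0 to ∞.
The angular integral contributes 4π, leaving ∫₀^∞ s²|φ|² ds.
∫|φ|² 4πs² ds = A²·(π·b^3).
Hence A² = 1/[π·b^3].
Substituting b = 3.89 gives A² = 0.005408, so A = 0.07354.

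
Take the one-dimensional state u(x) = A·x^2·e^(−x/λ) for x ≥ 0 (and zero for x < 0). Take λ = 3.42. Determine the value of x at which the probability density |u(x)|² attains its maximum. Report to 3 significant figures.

Set d/dx [|u(x)|²] = 0 and solve for x > 0.
This gives x = 2·λ.
With λ = 3.42, the most probable position is 6.840.

x ≈ 6.84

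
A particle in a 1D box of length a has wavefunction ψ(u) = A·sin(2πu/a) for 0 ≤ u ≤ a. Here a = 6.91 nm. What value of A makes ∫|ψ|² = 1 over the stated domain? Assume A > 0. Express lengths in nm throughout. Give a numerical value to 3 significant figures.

A ≈ 0.538 nm^(-1/2)

Normalization requires ∫|ψ|² du = 1, integrated from 0 to a.
Using sin²θ = (1 − cos 2θ)/2, ∫|ψ|² du = A²·(a/2).
Substituting a = 6.91 gives A² = 0.2894, so A = 0.5380.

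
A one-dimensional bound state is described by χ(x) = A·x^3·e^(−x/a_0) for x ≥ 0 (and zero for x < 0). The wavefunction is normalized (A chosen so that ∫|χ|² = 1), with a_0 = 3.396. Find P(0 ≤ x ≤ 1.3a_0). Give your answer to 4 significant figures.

P ≈ 0.01717

|χ|² is the probability density, so P = ∫_{0}^{1.3a_0} |χ|² dx.
The normalization integral ∫|χ|²dx over the whole domain equals 45·a_0^7/8·A², and A² cancels in the ratio.
In terms of u = x/a_0 (A² and the length scale cancel between numerator and denominator), P = [∫_{0}^{1.3} u^6·e^(-2·u) du] / [∫_{0}^{∞} u^6·e^(-2·u) du].
Using ∫ u^6·e^(-2·u) du = -(4·u^6 + 12·u^5 + 30·u^4 + 60·u^3 + 90·u^2 + 90·u + 45)·e^(-2·u)/8, the numerator is ≈ 0.0965818 and the denominator is 45/8.
This works out to P = 0.017170.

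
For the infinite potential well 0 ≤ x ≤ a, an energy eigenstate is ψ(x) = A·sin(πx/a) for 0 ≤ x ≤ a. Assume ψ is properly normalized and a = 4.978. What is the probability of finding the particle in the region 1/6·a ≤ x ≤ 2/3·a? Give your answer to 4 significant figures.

P ≈ 0.7757

P = ∫_{1/6·a}^{2/3·a} |ψ(x)|² dx.
The normalization integral ∫|ψ|²dx over the whole domain equals a/2·A², and A² cancels in the ratio.
Substituting u = x/a, A² and the length scale cancel in the ratio: P = ∫_{1/6}^{2/3} sin(π·u)^2 du / ∫_{0}^{1} sin(π·u)^2 du.
An antiderivative of sin(π·u)^2 is u/2 - sin(2·π·u)/(4·π); evaluating from 1/6 to 2/3 gives √(3)/(4·π) + 1/4, while the full integral is 1/2.
The result is P = (√(3) + π)/(2·π).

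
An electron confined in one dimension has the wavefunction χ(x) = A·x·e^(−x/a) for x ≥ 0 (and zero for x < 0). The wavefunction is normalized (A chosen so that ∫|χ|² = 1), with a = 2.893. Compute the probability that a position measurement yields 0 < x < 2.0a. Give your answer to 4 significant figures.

P ≈ 0.7619

P = ∫_{0}^{2.0a} |χ(x)|² dx.
The normalization integral ∫|χ|²dx over the whole domain equals a^3/4·A², and A² cancels in the ratio.
Let u = x/a; then A² and the length scale cancel, so P = ∫_{0}^{2.0} u^2·e^(-2·u) du ÷ ∫_{0}^{∞} u^2·e^(-2·u) du.
With ∫ u^2·e^(-2·u) du = -(2·u^2 + 2·u + 1)·e^(-2·u)/4 + C, the region integral is 1/4 - 13·e^(-4)/4 and the full one is 1/4.
Taking the ratio, P = 0.76190.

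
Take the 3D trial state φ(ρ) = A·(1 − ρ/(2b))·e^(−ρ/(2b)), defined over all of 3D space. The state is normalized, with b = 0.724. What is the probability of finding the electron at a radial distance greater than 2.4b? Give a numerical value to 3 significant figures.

With dV = 4πρ²dρ, the probability is ∫|φ|² dV over ρ > 2.4b.
Normalization gives A² = 1/(8·π·b^3).
Let u = ρ/b; then A², 4π and the length scale all cancel, so P = ∫_{2.4}^{∞} u^2·(1 - u/2)^2·e^(-u) du ÷ ∫_{0}^{∞} u^2·(1 - u/2)^2·e^(-u) du.
With ∫ u^2·(1 - u/2)^2·e^(-u) du = -(u^4/4 + u^2 + 2·u + 2)·e^(-u) + C, the region integral is ≈ 1.8919 and the full one is 2.
Taking the ratio yields P = 0.9459.

P ≈ 0.946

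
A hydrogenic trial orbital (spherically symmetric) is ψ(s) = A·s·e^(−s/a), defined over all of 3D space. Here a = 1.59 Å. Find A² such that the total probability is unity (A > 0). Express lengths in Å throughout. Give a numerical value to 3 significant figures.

Normalization requires ∫|ψ|² 4πs² ds = 1, integrated from 0 to ∞.
(Spherical symmetry: dV = 4πs² ds.)
Using ∫₀^∞ sⁿ e^(−αs) ds = n!/αⁿ⁺¹, carrying out the integral gives A² · 3·π·a^5.
So A² = (3·π·a^5)^(−1).
With a = 1.59: A² = 0.01044 and A = 0.1022.

A^2 ≈ 0.0104 Å^(-5)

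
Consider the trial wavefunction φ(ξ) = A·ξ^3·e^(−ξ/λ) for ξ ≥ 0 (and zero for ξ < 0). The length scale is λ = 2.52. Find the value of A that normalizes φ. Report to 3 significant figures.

A ≈ 0.0166

Require ∫ |φ|² dξ = 1 over the whole domain.
Carrying out the integral gives A² · 45·λ^7/8.
Setting this equal to 1 gives A² = 1/(45·λ^7/8).
With λ = 2.52: A² = 0.0002755 and A = 0.01660.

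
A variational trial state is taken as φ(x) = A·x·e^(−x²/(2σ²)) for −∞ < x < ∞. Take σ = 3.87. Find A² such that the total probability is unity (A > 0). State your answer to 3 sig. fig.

A^2 ≈ 0.0195

The normalization condition is ∫|φ|² dx = 1 from −∞ to ∞.
Differentiating ∫e^(−αx²) dx = √(π/α) under α to get the higher moments, carrying out the integral gives A² · √(π)·σ^3/2.
Hence A² = 1/[√(π)·σ^3/2].
Substituting σ = 3.87 gives A² = 0.01947, so A = 0.1395.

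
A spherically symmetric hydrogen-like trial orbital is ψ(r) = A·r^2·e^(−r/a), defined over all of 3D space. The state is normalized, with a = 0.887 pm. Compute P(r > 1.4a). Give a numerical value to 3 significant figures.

With dV = 4πr²dr, the probability is ∫|ψ|² dV over r > 1.4a.
A² is fixed by ∫₀^∞ 4πr²|ψ|² dr = 1, i.e. A² = (45·π·a^7/2)^(−1).
Substituting u = r/a, A², 4π and the length scale all cancel in the ratio: P = ∫_{1.4}^{∞} u^6·e^(-2·u) du / ∫_{0}^{∞} u^6·e^(-2·u) du.
Using ∫ u^6·e^(-2·u) du = -(4·u^6 + 12·u^5 + 30·u^4 + 60·u^3 + 90·u^2 + 90·u + 45)·e^(-2·u)/8, the numerator is ≈ 5.4877 and the denominator is 45/8.
Taking the ratio yields P = 0.9756.

P ≈ 0.976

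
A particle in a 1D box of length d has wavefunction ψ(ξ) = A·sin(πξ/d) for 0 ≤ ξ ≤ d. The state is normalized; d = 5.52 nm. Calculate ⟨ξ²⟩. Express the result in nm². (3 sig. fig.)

The expectation value is the |ψ|²-weighted average of ξ^2: ∫ ξ^2|ψ|² dξ.
With ∫₀^d sin²(nπξ/d) dξ = d/2, evaluating both integrals, ⟨ξ²⟩ = -d^2/(2·π^2) + d^2/3.
Putting d = 5.52 gives 8.613.

⟨ξ^2⟩ ≈ 8.61 nm^2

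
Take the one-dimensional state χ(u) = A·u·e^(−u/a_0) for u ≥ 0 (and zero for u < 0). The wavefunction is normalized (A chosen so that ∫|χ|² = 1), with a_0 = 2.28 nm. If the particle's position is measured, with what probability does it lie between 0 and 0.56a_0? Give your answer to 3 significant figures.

P ≈ 0.104

P = ∫_{0}^{0.56a_0} |χ(u)|² du.
Since A² = 1/(a_0^3/4), this is the region integral divided by the full normalization integral.
Let t = u/a_0; then A² and the length scale cancel, so P = ∫_{0}^{0.56} t^2·e^(-2·t) dt ÷ ∫_{0}^{∞} t^2·e^(-2·t) dt.
An antiderivative of t^2·e^(-2·t) is -(2·t^2 + 2·t + 1)·e^(-2·t)/4; evaluating from 0 to 0.56 gives 1/4 - 1717·e^(-28/25)/2500, while the full integral is 1/4.
Taking the ratio, P = 0.1036.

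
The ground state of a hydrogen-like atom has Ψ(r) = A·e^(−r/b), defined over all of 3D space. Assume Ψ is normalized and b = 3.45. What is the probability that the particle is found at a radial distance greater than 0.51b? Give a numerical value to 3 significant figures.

With dV = 4πr²dr, the probability is ∫|Ψ|² dV over r > 0.51b.
The full normalization integral is A²·[π·b^3] = 1, fixing A².
Let u = r/b; then A², 4π and the length scale all cancel, so P = ∫_{0.51}^{∞} u^2·e^(-2·u) du ÷ ∫_{0}^{∞} u^2·e^(-2·u) du.
An antiderivative of u^2·e^(-2·u) is -(2·u^2 + 2·u + 1)·e^(-2·u)/4; evaluating from 0.51 to ∞ gives ≈ 0.22900, while the full integral is 1/4.
This evaluates to P = 0.9160.

P ≈ 0.916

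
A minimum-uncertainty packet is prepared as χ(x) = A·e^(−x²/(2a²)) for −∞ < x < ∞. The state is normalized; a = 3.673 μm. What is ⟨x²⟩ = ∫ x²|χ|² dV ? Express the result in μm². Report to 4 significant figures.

By definition ⟨x²⟩ = ∫ x^2 |χ(x)|² dx.
Evaluating both integrals, ⟨x²⟩ = a^2/2.
Putting a = 3.673 gives 6.7455.

⟨x^2⟩ ≈ 6.745 μm^2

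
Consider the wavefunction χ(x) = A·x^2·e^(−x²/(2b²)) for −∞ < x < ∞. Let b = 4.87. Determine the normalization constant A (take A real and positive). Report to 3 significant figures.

We need A² ∫|f|² dx = 1, taking the integral from −∞ to ∞.
Using the Gaussian integral ∫_{−∞}^{∞} e^(−αx²) dx = √(π/α), carrying out the integral gives A² · 3·√(π)·b^5/4.
Substituting b = 4.87 gives A² = 0.0002746, so A = 0.01657.

A ≈ 0.0166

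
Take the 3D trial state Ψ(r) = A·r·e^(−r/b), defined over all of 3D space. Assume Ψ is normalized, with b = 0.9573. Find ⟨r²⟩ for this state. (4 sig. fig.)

By definition ⟨r²⟩ = ∫ r^2 |Ψ(r)|² 4πr² dr.
The ratio of the moment integral to the normalization integral gives ⟨r²⟩ = 15·b^2/2.
With b = 0.9573, ⟨r^2⟩ = 6.8732.

⟨r^2⟩ ≈ 6.873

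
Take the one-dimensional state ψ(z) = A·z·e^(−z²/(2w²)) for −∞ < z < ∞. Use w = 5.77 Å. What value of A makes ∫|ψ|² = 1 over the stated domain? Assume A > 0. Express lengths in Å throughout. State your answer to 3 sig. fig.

A ≈ 0.0766 Å^(-3/2)

The normalization condition is ∫|ψ|² dz = 1 from −∞ to ∞.
Differentiating ∫e^(−αz²) dz = √(π/α) under α to get the higher moments, the integral (without the A² prefactor) comes out to √(π)·w^3/2.
Hence A² = 1/[√(π)·w^3/2].
With w = 5.77: A² = 0.005874 and A = 0.07664.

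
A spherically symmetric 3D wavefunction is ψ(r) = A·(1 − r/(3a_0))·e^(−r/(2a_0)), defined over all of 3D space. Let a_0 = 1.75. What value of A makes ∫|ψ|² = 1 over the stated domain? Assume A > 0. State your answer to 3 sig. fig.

We need A² ∫|f|² 4πr² dr = 1, taking the integral from 0 to ∞.
With ∫₀^∞ r^4 e^(−αr) dr = 4!/α^5, carrying out the integral gives A² · 8·π·a_0^3/3.
Plugging in a_0 = 1.75 yields A = 0.1492.

A ≈ 0.149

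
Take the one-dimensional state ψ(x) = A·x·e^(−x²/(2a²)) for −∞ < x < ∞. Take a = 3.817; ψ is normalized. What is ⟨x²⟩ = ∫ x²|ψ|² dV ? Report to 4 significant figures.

⟨x^2⟩ ≈ 21.85

⟨x²⟩ = ∫ x^2 |ψ|² dx over the full domain.
Evaluating both integrals, ⟨x²⟩ = 3·a^2/2.
With a = 3.817, ⟨x^2⟩ = 21.854.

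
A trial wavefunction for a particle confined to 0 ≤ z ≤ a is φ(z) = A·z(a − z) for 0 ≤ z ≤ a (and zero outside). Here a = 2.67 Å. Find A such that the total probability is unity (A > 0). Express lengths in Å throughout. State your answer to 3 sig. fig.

A ≈ 0.470 Å^(-5/2)

The normalization condition is ∫|φ|² dz = 1 from 0 to a.
Expanding the polynomial and integrating term by term, with φ = A·z(a − z), the integral evaluates to A²·[a^5/30].
Setting this equal to 1 gives A² = 1/(a^5/30).
With a = 2.67: A² = 0.2211 and A = 0.4702.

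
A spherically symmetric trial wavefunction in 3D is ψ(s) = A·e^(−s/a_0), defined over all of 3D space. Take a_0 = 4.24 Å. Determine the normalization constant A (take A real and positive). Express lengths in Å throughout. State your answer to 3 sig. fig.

A ≈ 0.0646 Å^(-3/2)

The normalization condition is ∫|ψ|² 4πs² ds = 1 from 0 to ∞.
In 3D with spherical symmetry the volume element is 4πs² ds.
With ∫₀^∞ s^2 e^(−αs) ds = 2!/α^3, carrying out the integral gives A² · π·a_0^3.
Setting this equal to 1 gives A² = 1/(π·a_0^3).
With a_0 = 4.24: A² = 0.004176 and A = 0.06462.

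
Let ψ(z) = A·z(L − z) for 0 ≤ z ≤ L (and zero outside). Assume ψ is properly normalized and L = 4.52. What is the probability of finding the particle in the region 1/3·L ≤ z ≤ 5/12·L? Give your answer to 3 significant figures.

P ≈ 0.137

P = ∫_{1/3·L}^{5/12·L} |ψ(z)|² dz.
With A² fixed by ∫|ψ|² = 1, i.e. A² = (L^5/30)^(−1), substitute and integrate.
Let u = z/L; then A² and the length scale cancel, so P = ∫_{1/3}^{5/12} u^2·(1 - u)^2 du ÷ ∫_{0}^{1} u^2·(1 - u)^2 du.
Using ∫ u^2·(1 - u)^2 du = u^3·(6·u^2 - 15·u + 10)/30, the numerator is ≈ 0.0045581 and the denominator is 1/30.
Evaluating gives P = 0.1367.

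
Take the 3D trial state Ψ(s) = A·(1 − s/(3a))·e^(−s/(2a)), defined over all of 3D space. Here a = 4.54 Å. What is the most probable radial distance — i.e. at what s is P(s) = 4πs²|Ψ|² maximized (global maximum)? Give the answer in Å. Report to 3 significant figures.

The maximum of P(s) = 4πs²|Ψ|² occurs where its derivative vanishes.
This gives s = a.
With a = 4.54, the most probable radial distance is 4.540 Å.

s ≈ 4.54 Å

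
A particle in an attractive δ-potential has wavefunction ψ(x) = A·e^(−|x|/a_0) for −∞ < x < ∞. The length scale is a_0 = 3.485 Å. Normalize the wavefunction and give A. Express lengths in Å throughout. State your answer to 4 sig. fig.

The normalization condition is ∫|ψ|² dx = 1 from −∞ to ∞.
With ∫₀^∞ x^0 e^(−αx) dx = 0!/α^1, the integral (without the A² prefactor) comes out to a_0.
Setting this equal to 1 gives A² = 1/(a_0).
Substituting a_0 = 3.485 gives A² = 0.28694, so A = 0.53567.

A ≈ 0.5357 Å^(-1/2)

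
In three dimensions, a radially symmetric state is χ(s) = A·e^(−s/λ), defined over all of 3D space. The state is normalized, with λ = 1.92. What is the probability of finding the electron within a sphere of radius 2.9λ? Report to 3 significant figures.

P ≈ 0.928

With dV = 4πs²ds, the probability is ∫|χ|² dV over s ≤ 2.9λ.
A² is fixed by ∫₀^∞ 4πs²|χ|² ds = 1, i.e. A² = (π·λ^3)^(−1).
Let u = s/λ; then A², 4π and the length scale all cancel, so P = ∫_{0}^{2.9} u^2·e^(-2·u) du ÷ ∫_{0}^{∞} u^2·e^(-2·u) du.
With ∫ u^2·e^(-2·u) du = -(2·u^2 + 2·u + 1)·e^(-2·u)/4 + C, the region integral is 1/4 - 1181·e^(-29/5)/200 and the full one is 1/4.
Taking the ratio yields P = 0.9285.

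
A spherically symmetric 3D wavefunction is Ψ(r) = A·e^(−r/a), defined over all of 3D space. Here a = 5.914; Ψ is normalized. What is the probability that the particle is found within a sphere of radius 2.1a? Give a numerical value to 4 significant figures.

P ≈ 0.7898

With dV = 4πr²dr, the probability is ∫|Ψ|² dV over r ≤ 2.1a.
Normalization gives A² = 1/(π·a^3).
In terms of u = r/a (A², 4π and the length scale all cancel between numerator and denominator), P = [∫_{0}^{2.1} u^2·e^(-2·u) du] / [∫_{0}^{∞} u^2·e^(-2·u) du].
With ∫ u^2·e^(-2·u) du = -(2·u^2 + 2·u + 1)·e^(-2·u)/4 + C, the region integral is 1/4 - 701·e^(-21/5)/200 and the full one is 1/4.
This evaluates to P = 0.78976.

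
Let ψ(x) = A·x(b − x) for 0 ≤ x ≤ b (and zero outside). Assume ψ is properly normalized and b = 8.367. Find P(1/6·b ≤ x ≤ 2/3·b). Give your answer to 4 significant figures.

P = ∫_{1/6·b}^{2/3·b} |ψ(x)|² dx.
With A² fixed by ∫|ψ|² = 1, i.e. A² = (b^5/30)^(−1), substitute and integrate.
Substituting u = x/b, A² and the length scale cancel in the ratio: P = ∫_{1/6}^{2/3} u^2·(1 - u)^2 du / ∫_{0}^{1} u^2·(1 - u)^2 du.
With ∫ u^2·(1 - u)^2 du = u^3·(6·u^2 - 15·u + 10)/30 + C, the region integral is 163/6480 and the full one is 1/30.
The result is P = 163/216.

P ≈ 0.7546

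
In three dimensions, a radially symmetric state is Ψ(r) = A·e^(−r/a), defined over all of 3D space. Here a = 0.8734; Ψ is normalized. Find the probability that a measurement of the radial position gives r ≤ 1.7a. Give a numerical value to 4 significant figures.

P ≈ 0.6603

Integrate the radial probability density 4πr²|Ψ|² over r ≤ 1.7a.
The full normalization integral is A²·[π·a^3] = 1, fixing A².
Let u = r/a; then A², 4π and the length scale all cancel, so P = ∫_{0}^{1.7} u^2·e^(-2·u) du ÷ ∫_{0}^{∞} u^2·e^(-2·u) du.
An antiderivative of u^2·e^(-2·u) is -(2·u^2 + 2·u + 1)·e^(-2·u)/4; evaluating from 0 to 1.7 gives 1/4 - 509·e^(-17/5)/200, while the full integral is 1/4.
Taking the ratio yields P = 0.66026.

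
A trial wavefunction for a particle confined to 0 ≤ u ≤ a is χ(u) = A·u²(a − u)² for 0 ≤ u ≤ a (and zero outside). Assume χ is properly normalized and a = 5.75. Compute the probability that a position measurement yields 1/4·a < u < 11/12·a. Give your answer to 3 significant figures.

The probability is P = ∫ |χ|² du over [1/4·a, 11/12·a].
With A² fixed by ∫|χ|² = 1, i.e. A² = (a^9/630)^(−1), substitute and integrate.
Substituting t = u/a, A² and the length scale cancel in the ratio: P = ∫_{1/4}^{11/12} t^4·(1 - t)^4 dt / ∫_{0}^{1} t^4·(1 - t)^4 dt.
Using ∫ t^4·(1 - t)^4 dt = t^5·(70·t^4 - 315·t^3 + 540·t^2 - 420·t + 126)/630, the numerator is ≈ 0.0015090 and the denominator is 1/630.
The result is P = 0.9507.

P ≈ 0.951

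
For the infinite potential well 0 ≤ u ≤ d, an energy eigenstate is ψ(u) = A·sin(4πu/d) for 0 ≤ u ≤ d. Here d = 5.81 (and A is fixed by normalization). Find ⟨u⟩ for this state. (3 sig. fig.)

⟨u⟩ ≈ 2.91

The expectation value is the |ψ|²-weighted average of u: ∫ u|ψ|² du.
With ∫₀^d sin²(nπu/d) du = d/2, evaluating both integrals, ⟨u⟩ = d/2.
Putting d = 5.81 gives 2.905.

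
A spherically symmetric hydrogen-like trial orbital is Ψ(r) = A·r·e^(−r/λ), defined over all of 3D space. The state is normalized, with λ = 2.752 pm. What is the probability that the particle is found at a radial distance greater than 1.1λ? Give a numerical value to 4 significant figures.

P ≈ 0.9275

P = ∫ |Ψ|² 4πr² dr over r > 1.1λ.
Normalization gives A² = 1/(3·π·λ^5).
In terms of u = r/λ (A², 4π and the length scale all cancel between numerator and denominator), P = [∫_{1.1}^{∞} u^4·e^(-2·u) du] / [∫_{0}^{∞} u^4·e^(-2·u) du].
Using ∫ u^4·e^(-2·u) du = -(u^4/2 + u^3 + 3·u^2/2 + 3·u/2 + 3/4)·e^(-2·u), the numerator is ≈ 0.695628 and the denominator is 3/4.
This evaluates to P = 0.92750.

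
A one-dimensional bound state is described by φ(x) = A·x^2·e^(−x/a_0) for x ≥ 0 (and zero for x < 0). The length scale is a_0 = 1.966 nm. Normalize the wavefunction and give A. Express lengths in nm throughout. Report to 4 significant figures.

Normalization requires ∫|φ|² dx = 1, integrated from 0 to ∞.
With φ = A·x^2·e^(−x/a_0), the integral evaluates to A²·[3·a_0^5/4].
Hence A² = 1/[3·a_0^5/4].
Plugging in a_0 = 1.966 yields A = 0.21306.

A ≈ 0.2131 nm^(-5/2)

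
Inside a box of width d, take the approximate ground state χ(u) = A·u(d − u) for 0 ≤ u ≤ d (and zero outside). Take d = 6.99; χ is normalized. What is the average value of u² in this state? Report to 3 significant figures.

⟨u^2⟩ ≈ 14.0

⟨u²⟩ = ∫ u^2 |χ|² du over the full domain.
Expanding the polynomial and integrating term by term, since the A² factors cancel between numerator and denominator, ⟨u²⟩ = 2·d^2/7.
Putting d = 6.99 gives 13.96.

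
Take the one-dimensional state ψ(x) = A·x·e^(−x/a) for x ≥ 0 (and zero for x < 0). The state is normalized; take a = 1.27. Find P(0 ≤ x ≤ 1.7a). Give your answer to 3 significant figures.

P ≈ 0.660

|ψ|² is the probability density, so P = ∫_{0}^{1.7a} |ψ|² dx.
With A² fixed by ∫|ψ|² = 1, i.e. A² = (a^3/4)^(−1), substitute and integrate.
Let u = x/a; then A² and the length scale cancel, so P = ∫_{0}^{1.7} u^2·e^(-2·u) du ÷ ∫_{0}^{∞} u^2·e^(-2·u) du.
An antiderivative of u^2·e^(-2·u) is -(2·u^2 + 2·u + 1)·e^(-2·u)/4; evaluating from 0 to 1.7 gives 1/4 - 509·e^(-17/5)/200, while the full integral is 1/4.
The result is P = 0.6603.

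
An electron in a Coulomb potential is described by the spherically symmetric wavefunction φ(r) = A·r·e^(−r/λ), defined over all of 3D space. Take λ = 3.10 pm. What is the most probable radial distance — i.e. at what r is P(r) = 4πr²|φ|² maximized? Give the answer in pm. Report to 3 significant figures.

r ≈ 6.20 pm

Differentiate P(r) = 4πr²|φ|² with respect to r and set to zero.
This gives r = 2·λ.
With λ = 3.10, the most probable radial distance is 6.200 pm.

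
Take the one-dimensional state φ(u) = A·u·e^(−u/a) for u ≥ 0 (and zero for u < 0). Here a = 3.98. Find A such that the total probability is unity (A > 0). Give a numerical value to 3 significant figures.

Normalization requires ∫|φ|² du = 1, integrated from 0 to ∞.
With φ = A·u·e^(−u/a), the integral evaluates to A²·[a^3/4].
Plugging in a = 3.98 yields A = 0.2519.

A ≈ 0.252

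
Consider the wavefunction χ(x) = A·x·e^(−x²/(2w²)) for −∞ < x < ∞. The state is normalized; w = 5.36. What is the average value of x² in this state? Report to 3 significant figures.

By definition ⟨x²⟩ = ∫ x^2 |χ(x)|² dx.
The ratio of the moment integral to the normalization integral gives ⟨x²⟩ = 3·w^2/2.
With w = 5.36, ⟨x^2⟩ = 43.09.

⟨x^2⟩ ≈ 43.1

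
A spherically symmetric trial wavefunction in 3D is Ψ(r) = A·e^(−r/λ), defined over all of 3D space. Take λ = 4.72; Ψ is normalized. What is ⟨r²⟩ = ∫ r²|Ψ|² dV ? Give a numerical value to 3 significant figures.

The expectation value is the |Ψ|²-weighted average of r^2: ∫ r^2|Ψ|² 4πr² dr.
The ratio of the moment integral to the normalization integral gives ⟨r²⟩ = 3·λ^2.
With λ = 4.72, ⟨r^2⟩ = 66.84.

⟨r^2⟩ ≈ 66.8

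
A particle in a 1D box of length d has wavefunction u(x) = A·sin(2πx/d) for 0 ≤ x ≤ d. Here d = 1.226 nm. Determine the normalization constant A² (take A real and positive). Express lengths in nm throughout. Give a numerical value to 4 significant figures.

Require ∫ |u|² dx = 1 over the whole domain.
Carrying out the integral gives A² · d/2.
So A² = (d/2)^(−1).
Plugging in d = 1.226 yields A = 1.2772.

A^2 ≈ 1.631 nm^(-1)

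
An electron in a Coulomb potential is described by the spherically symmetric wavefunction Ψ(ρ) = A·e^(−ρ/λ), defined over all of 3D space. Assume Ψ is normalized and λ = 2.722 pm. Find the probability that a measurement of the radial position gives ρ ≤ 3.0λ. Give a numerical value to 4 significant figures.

With dV = 4πρ²dρ, the probability is ∫|Ψ|² dV over ρ ≤ 3.0λ.
Normalization gives A² = 1/(π·λ^3).
In terms of u = ρ/λ (A², 4π and the length scale all cancel between numerator and denominator), P = [∫_{0}^{3.0} u^2·e^(-2·u) du] / [∫_{0}^{∞} u^2·e^(-2·u) du].
Using ∫ u^2·e^(-2·u) du = -(2·u^2 + 2·u + 1)·e^(-2·u)/4, the numerator is 1/4 - 25·e^(-6)/4 and the denominator is 1/4.
Taking the ratio yields P = 0.93803.

P ≈ 0.9380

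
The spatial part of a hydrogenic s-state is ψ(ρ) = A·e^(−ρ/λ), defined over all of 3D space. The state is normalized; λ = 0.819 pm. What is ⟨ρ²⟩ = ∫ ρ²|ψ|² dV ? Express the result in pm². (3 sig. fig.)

⟨ρ^2⟩ ≈ 2.01 pm^2

By definition ⟨ρ²⟩ = ∫ ρ^2 |ψ(ρ)|² 4πρ² dρ.
With ∫₀^∞ ρ^4 e^(−αρ) dρ = 4!/α^5, the ratio of the moment integral to the normalization integral gives ⟨ρ²⟩ = 3·λ^2.
Putting λ = 0.819 gives 2.012.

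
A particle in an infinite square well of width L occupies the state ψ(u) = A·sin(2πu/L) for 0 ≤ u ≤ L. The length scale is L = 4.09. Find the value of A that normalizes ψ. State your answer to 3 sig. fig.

A ≈ 0.699

The normalization condition is ∫|ψ|² du = 1 from 0 to L.
With ψ = A·sin(2πu/L), the integral evaluates to A²·[L/2].
Setting this equal to 1 gives A² = 1/(L/2).
With L = 4.09: A² = 0.4890 and A = 0.6993.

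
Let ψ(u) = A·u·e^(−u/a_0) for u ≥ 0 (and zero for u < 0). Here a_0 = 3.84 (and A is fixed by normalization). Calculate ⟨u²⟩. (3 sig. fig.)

⟨u^2⟩ ≈ 44.2

⟨u²⟩ = ∫ u^2 |ψ|² du over the full domain.
Recall ∫₀^∞ u^m e^(−u/β) du = m!·β^(m+1), since the A² factors cancel between numerator and denominator, ⟨u²⟩ = 3·a_0^2.
With a_0 = 3.84, ⟨u^2⟩ = 44.24.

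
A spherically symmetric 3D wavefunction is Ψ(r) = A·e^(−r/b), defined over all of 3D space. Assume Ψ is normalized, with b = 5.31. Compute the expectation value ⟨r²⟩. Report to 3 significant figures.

⟨r²⟩ = ∫ r^2 |Ψ|² 4πr² dr over the full domain.
With ∫₀^∞ r^4 e^(−αr) dr = 4!/α^5, the ratio of the moment integral to the normalization integral gives ⟨r²⟩ = 3·b^2.
Putting b = 5.31 gives 84.59.

⟨r^2⟩ ≈ 84.6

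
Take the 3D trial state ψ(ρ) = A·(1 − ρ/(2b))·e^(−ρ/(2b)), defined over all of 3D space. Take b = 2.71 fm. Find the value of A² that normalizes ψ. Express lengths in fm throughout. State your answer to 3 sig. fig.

A^2 ≈ 0.00200 fm^(-3)

We need A² ∫|f|² 4πρ² dρ = 1, taking the integral from 0 to ∞.
The angular integral contributes 4π, leaving ∫₀^∞ ρ²|ψ|² dρ.
Recall ∫₀^∞ ρ^m e^(−ρ/β) dρ = m!·β^(m+1), ∫|ψ|² 4πρ² dρ = A²·(8·π·b^3).
Setting this equal to 1 gives A² = 1/(8·π·b^3).
Plugging in b = 2.71 yields A = 0.04471.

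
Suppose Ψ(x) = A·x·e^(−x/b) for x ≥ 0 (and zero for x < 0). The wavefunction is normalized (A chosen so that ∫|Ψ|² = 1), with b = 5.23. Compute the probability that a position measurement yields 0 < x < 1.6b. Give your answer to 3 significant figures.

P ≈ 0.620

The probability is P = ∫ |Ψ|² dx over [0, 1.6b].
Since A² = 1/(b^3/4), this is the region integral divided by the full normalization integral.
Substituting u = x/b, A² and the length scale cancel in the ratio: P = ∫_{0}^{1.6} u^2·e^(-2·u) du / ∫_{0}^{∞} u^2·e^(-2·u) du.
Using ∫ u^2·e^(-2·u) du = -(2·u^2 + 2·u + 1)·e^(-2·u)/4, the numerator is 1/4 - 233·e^(-16/5)/100 and the denominator is 1/4.
Taking the ratio, P = 0.6201.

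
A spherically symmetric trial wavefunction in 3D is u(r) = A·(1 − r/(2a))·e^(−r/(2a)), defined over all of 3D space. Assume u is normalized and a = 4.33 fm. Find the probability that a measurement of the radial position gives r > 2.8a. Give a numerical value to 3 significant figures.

Integrate the radial probability density 4πr²|u|² over r > 2.8a.
Normalization gives A² = 1/(8·π·a^3).
Let t = r/a; then A², 4π and the length scale all cancel, so P = ∫_{2.8}^{∞} t^2·(1 - t/2)^2·e^(-t) dt ÷ ∫_{0}^{∞} t^2·(1 - t/2)^2·e^(-t) dt.
Using ∫ t^2·(1 - t/2)^2·e^(-t) dt = -(t^4/4 + t^2 + 2·t + 2)·e^(-t), the numerator is ≈ 1.8733 and the denominator is 2.
This evaluates to P = 0.9367.

P ≈ 0.937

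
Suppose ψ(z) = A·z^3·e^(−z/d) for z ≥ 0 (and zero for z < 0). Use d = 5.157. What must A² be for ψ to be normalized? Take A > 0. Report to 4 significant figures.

A^2 ≈ 0.000001833

We need A² ∫|f|² dz = 1, taking the integral from 0 to ∞.
Using ∫₀^∞ zⁿ e^(−αz) dz = n!/αⁿ⁺¹, ∫|ψ|² dz = A²·(45·d^7/8).
Hence A² = 1/[45·d^7/8].
Substituting d = 5.157 gives A² = 0.0000018327, so A = 0.0013538.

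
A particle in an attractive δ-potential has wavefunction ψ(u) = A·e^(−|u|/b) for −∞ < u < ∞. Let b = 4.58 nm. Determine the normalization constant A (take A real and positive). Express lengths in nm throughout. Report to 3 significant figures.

A ≈ 0.467 nm^(-1/2)

The normalization condition is ∫|ψ|² du = 1 from −∞ to ∞.
With ψ = A·e^(−|u|/b), the integral evaluates to A²·[b].
So A² = (b)^(−1).
Substituting b = 4.58 gives A² = 0.2183, so A = 0.4673.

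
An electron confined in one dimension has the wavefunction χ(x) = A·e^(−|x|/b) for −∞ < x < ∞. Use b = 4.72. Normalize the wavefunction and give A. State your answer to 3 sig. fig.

The normalization condition is ∫|χ|² dx = 1 from −∞ to ∞.
Recall ∫₀^∞ x^m e^(−x/β) dx = m!·β^(m+1), carrying out the integral gives A² · b.
Hence A² = 1/[b].
With b = 4.72: A² = 0.2119 and A = 0.4603.

A ≈ 0.460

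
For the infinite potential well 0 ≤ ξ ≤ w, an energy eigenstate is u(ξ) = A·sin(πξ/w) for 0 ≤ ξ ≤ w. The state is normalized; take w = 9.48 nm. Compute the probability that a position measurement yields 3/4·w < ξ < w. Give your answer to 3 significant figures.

|u|² is the probability density, so P = ∫_{3/4·w}^{w} |u|² dξ.
The normalization integral ∫|u|²dξ over the whole domain equals w/2·A², and A² cancels in the ratio.
In terms of t = ξ/w (A² and the length scale cancel between numerator and denominator), P = [∫_{3/4}^{1} sin(π·t)^2 dt] / [∫_{0}^{1} sin(π·t)^2 dt].
Using ∫ sin(π·t)^2 dt = t/2 - sin(2·π·t)/(4·π), the numerator is 1/8 - 1/(4·π) and the denominator is 1/2.
This works out to P = (-2 + π)/(4·π).

P ≈ 0.0908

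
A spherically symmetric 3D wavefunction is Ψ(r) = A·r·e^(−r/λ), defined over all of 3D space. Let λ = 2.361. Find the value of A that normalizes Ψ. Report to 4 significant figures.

Require ∫ |Ψ|² 4πr² dr = 1 over the whole domain.
(Spherical symmetry: dV = 4πr² dr.)
Using ∫₀^∞ rⁿ e^(−αr) dr = n!/αⁿ⁺¹, with Ψ = A·r·e^(−r/λ), the integral evaluates to A²·[3·π·λ^5].
Setting this equal to 1 gives A² = 1/(3·π·λ^5).
Substituting λ = 2.361 gives A² = 0.0014463, so A = 0.038030.

A ≈ 0.03803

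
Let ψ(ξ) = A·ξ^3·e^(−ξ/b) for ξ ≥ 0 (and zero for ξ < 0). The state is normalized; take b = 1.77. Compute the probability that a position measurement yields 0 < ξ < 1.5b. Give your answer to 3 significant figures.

P ≈ 0.0335

|ψ|² is the probability density, so P = ∫_{0}^{1.5b} |ψ|² dξ.
Since A² = 1/(45·b^7/8), this is the region integral divided by the full normalization integral.
In terms of u = ξ/b (A² and the length scale cancel between numerator and denominator), P = [∫_{0}^{1.5} u^6·e^(-2·u) du] / [∫_{0}^{∞} u^6·e^(-2·u) du].
Using ∫ u^6·e^(-2·u) du = -(4·u^6 + 12·u^5 + 30·u^4 + 60·u^3 + 90·u^2 + 90·u + 45)·e^(-2·u)/8, the numerator is ≈ 0.18849 and the denominator is 45/8.
Evaluating gives P = 0.03351.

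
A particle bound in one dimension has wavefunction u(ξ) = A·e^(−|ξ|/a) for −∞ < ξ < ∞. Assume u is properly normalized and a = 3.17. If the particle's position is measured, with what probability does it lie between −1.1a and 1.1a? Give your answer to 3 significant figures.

The probability is P = ∫ |u|² dξ over [−1.1a, 1.1a].
With A² fixed by ∫|u|² = 1, i.e. A² = (a)^(−1), substitute and integrate.
Both integrals are even about ξ = 0, so only the ξ ≥ 0 halves are needed (the factors of 2 cancel). Let t = ξ/a; then A² and the length scale cancel, so P = ∫_{0}^{1.1} e^(-2·t) dt ÷ ∫_{0}^{∞} e^(-2·t) dt.
With ∫ e^(-2·t) dt = -e^(-2·t)/2 + C, the region integral is 1/2 - e^(-11/5)/2 and the full one is 1/2.
The result is P = 0.8892.

P ≈ 0.889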